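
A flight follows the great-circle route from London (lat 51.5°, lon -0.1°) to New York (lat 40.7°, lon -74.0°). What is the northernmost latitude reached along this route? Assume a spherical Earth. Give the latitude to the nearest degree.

The great circle lies in the plane with unit normal n̂ = (p₁ × p₂)/|p₁ × p₂|.
Here n̂_z ≈ -0.591; the vertex latitude is φ_max = arccos|n̂_z| ≈ 53.8°.
Check via Clairaut: cos φ_max = |cos φ₁| · sin C = cos(51.5°)·sin(71.7°) ≈ 0.591, again giving ≈ 53.8°.

≈ 54°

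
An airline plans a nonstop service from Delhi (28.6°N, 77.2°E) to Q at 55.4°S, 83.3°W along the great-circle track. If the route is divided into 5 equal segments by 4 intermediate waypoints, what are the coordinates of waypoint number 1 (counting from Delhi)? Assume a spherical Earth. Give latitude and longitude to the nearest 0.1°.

From cos δ = sin φ₁ sin φ₂ + cos φ₁ cos φ₂ cos Δλ, the central angle is δ ≈ 2.614 rad (149.8°).
Interpolate at f = 1/5 with slerp weights a = sin((1−f)δ)/sin δ ≈ 1.723, b = sin(fδ)/sin δ ≈ 0.992.
p = a·p₁ + b·p₂ ≈ (0.401, 0.916, 0.009); φ = arcsin(p_z) ≈ 0.49°, λ = atan2(p_y, p_x) ≈ 66.37°.

≈ 0.5°N, 66.4°E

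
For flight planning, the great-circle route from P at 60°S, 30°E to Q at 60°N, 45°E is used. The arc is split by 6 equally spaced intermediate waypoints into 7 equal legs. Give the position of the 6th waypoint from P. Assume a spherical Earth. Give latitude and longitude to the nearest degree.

Convert each endpoint to a unit vector on the sphere (x = cos φ cos λ, y = cos φ sin λ, z = sin φ).
The central angle between the endpoints is δ = arccos(p₁·p₂) ≈ 2.104 rad (120.6°).
Interpolate at f = 6/7 with slerp weights a = sin((1−f)δ)/sin δ ≈ 0.344, b = sin(fδ)/sin δ ≈ 1.130.
p = a·p₁ + b·p₂ ≈ (0.548, 0.485, 0.681); φ = arcsin(p_z) ≈ 42.91°, λ = atan2(p_y, p_x) ≈ 41.52°.

≈ 43°N, 42°E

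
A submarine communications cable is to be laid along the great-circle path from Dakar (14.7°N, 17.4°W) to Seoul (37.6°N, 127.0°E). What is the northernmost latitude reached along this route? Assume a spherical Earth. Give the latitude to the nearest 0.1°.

The great circle lies in the plane with unit normal n̂ = (p₁ × p₂)/|p₁ × p₂|.
Here n̂_z ≈ +0.505; the vertex latitude is φ_max = arccos|n̂_z| ≈ 59.7°.

≈ 59.7°N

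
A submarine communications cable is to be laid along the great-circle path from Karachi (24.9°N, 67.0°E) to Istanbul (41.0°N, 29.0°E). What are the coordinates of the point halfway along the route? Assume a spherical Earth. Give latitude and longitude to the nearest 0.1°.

Write both endpoints as unit vectors p₁, p₂ with components (cos φ cos λ, cos φ sin λ, sin φ).
The central angle between the endpoints is δ = arccos(p₁·p₂) ≈ 0.617 rad (35.3°).
Interpolate at f = 1/2 with slerp weights a = sin((1−f)δ)/sin δ ≈ 0.525, b = sin(fδ)/sin δ ≈ 0.525.
p = a·p₁ + b·p₂ ≈ (0.532, 0.630, 0.565); φ = arcsin(p_z) ≈ 34.42°, λ = atan2(p_y, p_x) ≈ 49.81°.

≈ (34.4°N, 49.8°E)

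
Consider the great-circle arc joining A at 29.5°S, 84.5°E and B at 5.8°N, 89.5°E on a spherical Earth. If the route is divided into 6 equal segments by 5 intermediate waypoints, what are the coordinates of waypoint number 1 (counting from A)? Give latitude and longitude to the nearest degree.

Convert each endpoint to a unit vector on the sphere (x = cos φ cos λ, y = cos φ sin λ, z = sin φ).
The central angle between the endpoints is δ = arccos(p₁·p₂) ≈ 0.622 rad (35.6°).
Interpolate at f = 1/6 with slerp weights a = sin((1−f)δ)/sin δ ≈ 0.850, b = sin(fδ)/sin δ ≈ 0.178.
p = a·p₁ + b·p₂ ≈ (0.072, 0.913, -0.401); φ = arcsin(p_z) ≈ -23.63°, λ = atan2(p_y, p_x) ≈ 85.46°.

≈ 24°S, 85°E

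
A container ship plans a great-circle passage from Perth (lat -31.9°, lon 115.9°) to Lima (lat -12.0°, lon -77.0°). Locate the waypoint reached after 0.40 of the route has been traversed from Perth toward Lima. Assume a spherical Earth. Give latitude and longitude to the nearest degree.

≈ lat -75°, lon -175°

Write both endpoints as unit vectors p₁, p₂ with components (cos φ cos λ, cos φ sin λ, sin φ).
The central angle between the endpoints is δ = arccos(p₁·p₂) ≈ 2.346 rad (134.4°).
Interpolate at f = 0.40 with slerp weights a = sin((1−f)δ)/sin δ ≈ 1.381, b = sin(fδ)/sin δ ≈ 1.129.
p = a·p₁ + b·p₂ ≈ (-0.264, -0.021, -0.964); φ = arcsin(p_z) ≈ -74.66°, λ = atan2(p_y, p_x) ≈ -175.40°.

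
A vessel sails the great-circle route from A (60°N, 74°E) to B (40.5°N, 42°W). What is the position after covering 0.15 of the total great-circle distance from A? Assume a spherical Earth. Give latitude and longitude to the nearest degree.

≈ (66°N, 56°E)

Convert each endpoint to a unit vector on the sphere (x = cos φ cos λ, y = cos φ sin λ, z = sin φ).
The central angle between the endpoints is δ = arccos(p₁·p₂) ≈ 1.164 rad (66.7°).
Interpolate at f = 0.15 with slerp weights a = sin((1−f)δ)/sin δ ≈ 0.910, b = sin(fδ)/sin δ ≈ 0.189.
p = a·p₁ + b·p₂ ≈ (0.232, 0.341, 0.911); φ = arcsin(p_z) ≈ 65.63°, λ = atan2(p_y, p_x) ≈ 55.75°.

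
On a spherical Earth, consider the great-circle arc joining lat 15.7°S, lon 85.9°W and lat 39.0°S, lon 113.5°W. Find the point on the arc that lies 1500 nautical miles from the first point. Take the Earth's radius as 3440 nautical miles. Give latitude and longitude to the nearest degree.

≈ lat 34°S, lon 105°W

Convert each endpoint to a unit vector on the sphere (x = cos φ cos λ, y = cos φ sin λ, z = sin φ).
The central angle between the endpoints is δ = arccos(p₁·p₂) ≈ 0.586 rad (33.6°). The total great-circle distance is δ·R ≈ 0.586 × 3440 ≈ 2015 nmi, so the target fraction is f = 1500/2015 ≈ 0.744.
Interpolate at f ≈ 0.744 with slerp weights a = sin((1−f)δ)/sin δ ≈ 0.270, b = sin(fδ)/sin δ ≈ 0.764.
p = a·p₁ + b·p₂ ≈ (-0.218, -0.804, -0.554); φ = arcsin(p_z) ≈ -33.63°, λ = atan2(p_y, p_x) ≈ -105.19°.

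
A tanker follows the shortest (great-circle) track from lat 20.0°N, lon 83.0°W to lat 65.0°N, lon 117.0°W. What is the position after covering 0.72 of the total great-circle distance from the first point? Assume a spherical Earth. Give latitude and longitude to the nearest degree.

Write both endpoints as unit vectors p₁, p₂ with components (cos φ cos λ, cos φ sin λ, sin φ).
The central angle between the endpoints is δ = arccos(p₁·p₂) ≈ 0.877 rad (50.3°).
Interpolate at f = 0.72 with slerp weights a = sin((1−f)δ)/sin δ ≈ 0.316, b = sin(fδ)/sin δ ≈ 0.768.
p = a·p₁ + b·p₂ ≈ (-0.111, -0.584, 0.804); φ = arcsin(p_z) ≈ 53.52°, λ = atan2(p_y, p_x) ≈ -100.77°.

≈ lat 54°N, lon 101°W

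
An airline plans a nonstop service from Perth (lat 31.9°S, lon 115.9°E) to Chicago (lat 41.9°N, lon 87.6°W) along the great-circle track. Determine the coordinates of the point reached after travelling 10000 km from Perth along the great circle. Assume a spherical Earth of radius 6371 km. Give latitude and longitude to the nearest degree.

≈ lat 29°N, lon 174°W

Convert each endpoint to a unit vector on the sphere (x = cos φ cos λ, y = cos φ sin λ, z = sin φ).
The central angle between the endpoints is δ = arccos(p₁·p₂) ≈ 2.772 rad (158.8°). The total great-circle distance is δ·R ≈ 2.772 × 6371 ≈ 17659 km, so the target fraction is f = 10000/17659 ≈ 0.566.
Interpolate at f ≈ 0.566 with slerp weights a = sin((1−f)δ)/sin δ ≈ 2.581, b = sin(fδ)/sin δ ≈ 2.767.
p = a·p₁ + b·p₂ ≈ (-0.871, -0.086, 0.484); φ = arcsin(p_z) ≈ 28.94°, λ = atan2(p_y, p_x) ≈ -174.33°.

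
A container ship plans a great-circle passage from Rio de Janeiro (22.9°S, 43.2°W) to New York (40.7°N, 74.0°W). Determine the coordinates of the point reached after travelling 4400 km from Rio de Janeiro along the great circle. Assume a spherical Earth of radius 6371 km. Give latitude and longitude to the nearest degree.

Write both endpoints as unit vectors p₁, p₂ with components (cos φ cos λ, cos φ sin λ, sin φ).
The central angle between the endpoints is δ = arccos(p₁·p₂) ≈ 1.217 rad (69.7°). The total great-circle distance is δ·R ≈ 1.217 × 6371 ≈ 7756 km, so the target fraction is f = 4400/7756 ≈ 0.567.
Interpolate at f ≈ 0.567 with slerp weights a = sin((1−f)δ)/sin δ ≈ 0.536, b = sin(fδ)/sin δ ≈ 0.679.
p = a·p₁ + b·p₂ ≈ (0.502, -0.833, 0.234); φ = arcsin(p_z) ≈ 13.55°, λ = atan2(p_y, p_x) ≈ -58.93°.

≈ 14°N, 59°W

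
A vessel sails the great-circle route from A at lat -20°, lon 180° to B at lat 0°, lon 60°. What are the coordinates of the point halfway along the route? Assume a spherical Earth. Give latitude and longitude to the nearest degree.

≈ lat -19°, lon 117°

Write both endpoints as unit vectors p₁, p₂ with components (cos φ cos λ, cos φ sin λ, sin φ).
The central angle between the endpoints is δ = arccos(p₁·p₂) ≈ 2.060 rad (118.0°).
Interpolate at f = 1/2 with slerp weights a = sin((1−f)δ)/sin δ ≈ 0.971, b = sin(fδ)/sin δ ≈ 0.971.
p = a·p₁ + b·p₂ ≈ (-0.427, 0.841, -0.332); φ = arcsin(p_z) ≈ -19.40°, λ = atan2(p_y, p_x) ≈ 116.92°.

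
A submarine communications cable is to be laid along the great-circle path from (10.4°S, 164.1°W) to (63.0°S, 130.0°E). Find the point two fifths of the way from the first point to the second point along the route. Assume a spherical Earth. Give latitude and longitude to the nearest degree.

From cos δ = sin φ₁ sin φ₂ + cos φ₁ cos φ₂ cos Δλ, the central angle is δ ≈ 1.220 rad (69.9°).
Interpolate at f = 2/5 with slerp weights a = sin((1−f)δ)/sin δ ≈ 0.712, b = sin(fδ)/sin δ ≈ 0.499.
p = a·p₁ + b·p₂ ≈ (-0.819, -0.018, -0.573); φ = arcsin(p_z) ≈ -34.99°, λ = atan2(p_y, p_x) ≈ -178.73°.

≈ (35°S, 179°W)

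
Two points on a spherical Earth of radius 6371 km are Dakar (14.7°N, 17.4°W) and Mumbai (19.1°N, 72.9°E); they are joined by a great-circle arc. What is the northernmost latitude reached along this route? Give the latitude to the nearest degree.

≈ 24°N

The great circle lies in the plane with unit normal n̂ = (p₁ × p₂)/|p₁ × p₂|.
Here n̂_z ≈ +0.917; the vertex latitude is φ_max = arccos|n̂_z| ≈ 23.5°.
Check via Clairaut: cos φ_max = |cos φ₁| · sin C = cos(14.7°)·sin(71.4°) ≈ 0.917, again giving ≈ 23.5°.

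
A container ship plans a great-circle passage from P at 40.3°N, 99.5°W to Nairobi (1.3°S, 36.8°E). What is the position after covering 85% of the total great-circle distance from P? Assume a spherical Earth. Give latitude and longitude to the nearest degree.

Write both endpoints as unit vectors p₁, p₂ with components (cos φ cos λ, cos φ sin λ, sin φ).
The central angle between the endpoints is δ = arccos(p₁·p₂) ≈ 2.172 rad (124.5°).
Interpolate at f = 0.85 with slerp weights a = sin((1−f)δ)/sin δ ≈ 0.388, b = sin(fδ)/sin δ ≈ 1.167.
p = a·p₁ + b·p₂ ≈ (0.885, 0.407, 0.225); φ = arcsin(p_z) ≈ 12.98°, λ = atan2(p_y, p_x) ≈ 24.68°.

≈ 13°N, 25°E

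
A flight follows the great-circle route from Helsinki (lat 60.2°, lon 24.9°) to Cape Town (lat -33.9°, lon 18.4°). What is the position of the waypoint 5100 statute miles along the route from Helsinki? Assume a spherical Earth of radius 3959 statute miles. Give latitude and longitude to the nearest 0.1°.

Write both endpoints as unit vectors p₁, p₂ with components (cos φ cos λ, cos φ sin λ, sin φ).
The central angle between the endpoints is δ = arccos(p₁·p₂) ≈ 1.645 rad (94.3°). The total great-circle distance is δ·R ≈ 1.645 × 3959 ≈ 6513 mi, so the target fraction is f = 5100/6513 ≈ 0.783.
Interpolate at f ≈ 0.783 with slerp weights a = sin((1−f)δ)/sin δ ≈ 0.350, b = sin(fδ)/sin δ ≈ 0.963.
p = a·p₁ + b·p₂ ≈ (0.916, 0.326, -0.233); φ = arcsin(p_z) ≈ -13.48°, λ = atan2(p_y, p_x) ≈ 19.56°.

≈ lat -13.5°, lon 19.6°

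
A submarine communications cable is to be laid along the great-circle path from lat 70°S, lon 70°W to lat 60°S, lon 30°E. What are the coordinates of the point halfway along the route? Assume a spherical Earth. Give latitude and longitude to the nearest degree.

Convert each endpoint to a unit vector on the sphere (x = cos φ cos λ, y = cos φ sin λ, z = sin φ).
The central angle between the endpoints is δ = arccos(p₁·p₂) ≈ 0.670 rad (38.4°).
Interpolate at f = 1/2 with slerp weights a = sin((1−f)δ)/sin δ ≈ 0.529, b = sin(fδ)/sin δ ≈ 0.529.
p = a·p₁ + b·p₂ ≈ (0.291, -0.038, -0.956); φ = arcsin(p_z) ≈ -72.93°, λ = atan2(p_y, p_x) ≈ -7.40°.

≈ lat 73°S, lon 7°W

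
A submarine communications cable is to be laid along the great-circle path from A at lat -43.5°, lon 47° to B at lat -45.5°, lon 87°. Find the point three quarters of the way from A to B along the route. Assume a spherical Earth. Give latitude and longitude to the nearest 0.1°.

≈ lat -46.3°, lon 76.9°

From cos δ = sin φ₁ sin φ₂ + cos φ₁ cos φ₂ cos Δλ, the central angle is δ ≈ 0.494 rad (28.3°).
Interpolate at f = 3/4 with slerp weights a = sin((1−f)δ)/sin δ ≈ 0.260, b = sin(fδ)/sin δ ≈ 0.764.
p = a·p₁ + b·p₂ ≈ (0.157, 0.672, -0.724); φ = arcsin(p_z) ≈ -46.34°, λ = atan2(p_y, p_x) ≈ 76.89°.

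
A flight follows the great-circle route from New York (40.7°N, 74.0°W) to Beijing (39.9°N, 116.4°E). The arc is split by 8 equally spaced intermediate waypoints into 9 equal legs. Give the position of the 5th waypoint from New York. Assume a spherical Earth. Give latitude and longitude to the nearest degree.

≈ 82°N, 157°E

The haversine formula gives a central angle δ ≈ 1.725 rad (98.8°) between the endpoints.
Interpolate at f = 5/9 with slerp weights a = sin((1−f)δ)/sin δ ≈ 0.702, b = sin(fδ)/sin δ ≈ 0.828.
p = a·p₁ + b·p₂ ≈ (-0.136, 0.057, 0.989); φ = arcsin(p_z) ≈ 81.52°, λ = atan2(p_y, p_x) ≈ 157.09°.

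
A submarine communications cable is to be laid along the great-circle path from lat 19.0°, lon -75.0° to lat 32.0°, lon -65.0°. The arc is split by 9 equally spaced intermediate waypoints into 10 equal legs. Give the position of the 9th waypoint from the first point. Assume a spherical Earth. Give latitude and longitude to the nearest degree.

≈ lat 31°, lon -66°

Write both endpoints as unit vectors p₁, p₂ with components (cos φ cos λ, cos φ sin λ, sin φ).
The central angle between the endpoints is δ = arccos(p₁·p₂) ≈ 0.276 rad (15.8°).
Interpolate at f = 9/10 with slerp weights a = sin((1−f)δ)/sin δ ≈ 0.101, b = sin(fδ)/sin δ ≈ 0.902.
p = a·p₁ + b·p₂ ≈ (0.348, -0.786, 0.511); φ = arcsin(p_z) ≈ 30.73°, λ = atan2(p_y, p_x) ≈ -66.11°.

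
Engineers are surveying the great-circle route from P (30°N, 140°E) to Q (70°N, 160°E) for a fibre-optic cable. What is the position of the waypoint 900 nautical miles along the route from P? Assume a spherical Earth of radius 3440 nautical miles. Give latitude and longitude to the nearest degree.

From cos δ = sin φ₁ sin φ₂ + cos φ₁ cos φ₂ cos Δλ, the central angle is δ ≈ 0.725 rad (41.6°). The total great-circle distance is δ·R ≈ 0.725 × 3440 ≈ 2496 nmi, so the target fraction is f = 900/2496 ≈ 0.361.
Interpolate at f ≈ 0.361 with slerp weights a = sin((1−f)δ)/sin δ ≈ 0.674, b = sin(fδ)/sin δ ≈ 0.390.
p = a·p₁ + b·p₂ ≈ (-0.573, 0.421, 0.703); φ = arcsin(p_z) ≈ 44.71°, λ = atan2(p_y, p_x) ≈ 143.68°.

≈ (45°N, 144°E)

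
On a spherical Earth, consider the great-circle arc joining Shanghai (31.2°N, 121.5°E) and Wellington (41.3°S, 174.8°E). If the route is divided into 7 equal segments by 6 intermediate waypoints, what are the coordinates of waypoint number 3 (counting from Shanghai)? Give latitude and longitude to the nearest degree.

≈ 0°N, 143°E

Write both endpoints as unit vectors p₁, p₂ with components (cos φ cos λ, cos φ sin λ, sin φ).
The central angle between the endpoints is δ = arccos(p₁·p₂) ≈ 1.529 rad (87.6°).
Interpolate at f = 3/7 with slerp weights a = sin((1−f)δ)/sin δ ≈ 0.767, b = sin(fδ)/sin δ ≈ 0.610.
p = a·p₁ + b·p₂ ≈ (-0.799, 0.601, -0.005); φ = arcsin(p_z) ≈ -0.29°, λ = atan2(p_y, p_x) ≈ 143.05°.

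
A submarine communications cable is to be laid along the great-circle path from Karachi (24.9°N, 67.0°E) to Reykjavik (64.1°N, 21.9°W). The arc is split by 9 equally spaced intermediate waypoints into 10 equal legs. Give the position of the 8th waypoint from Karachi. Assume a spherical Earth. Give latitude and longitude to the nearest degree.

≈ 63°N, 9°E

Convert each endpoint to a unit vector on the sphere (x = cos φ cos λ, y = cos φ sin λ, z = sin φ).
The central angle between the endpoints is δ = arccos(p₁·p₂) ≈ 1.174 rad (67.3°).
Interpolate at f = 8/10 with slerp weights a = sin((1−f)δ)/sin δ ≈ 0.252, b = sin(fδ)/sin δ ≈ 0.875.
p = a·p₁ + b·p₂ ≈ (0.444, 0.068, 0.893); φ = arcsin(p_z) ≈ 63.30°, λ = atan2(p_y, p_x) ≈ 8.71°.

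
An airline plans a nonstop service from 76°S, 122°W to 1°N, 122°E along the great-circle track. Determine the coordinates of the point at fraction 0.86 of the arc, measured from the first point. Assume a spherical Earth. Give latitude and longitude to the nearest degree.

Write both endpoints as unit vectors p₁, p₂ with components (cos φ cos λ, cos φ sin λ, sin φ).
The central angle between the endpoints is δ = arccos(p₁·p₂) ≈ 1.694 rad (97.1°).
Interpolate at f = 0.86 with slerp weights a = sin((1−f)δ)/sin δ ≈ 0.237, b = sin(fδ)/sin δ ≈ 1.001.
p = a·p₁ + b·p₂ ≈ (-0.561, 0.800, -0.212); φ = arcsin(p_z) ≈ -12.25°, λ = atan2(p_y, p_x) ≈ 125.02°.

≈ 12°S, 125°E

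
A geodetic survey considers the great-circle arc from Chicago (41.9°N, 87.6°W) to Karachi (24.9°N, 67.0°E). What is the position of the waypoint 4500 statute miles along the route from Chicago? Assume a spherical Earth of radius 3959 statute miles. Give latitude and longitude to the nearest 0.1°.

Convert each endpoint to a unit vector on the sphere (x = cos φ cos λ, y = cos φ sin λ, z = sin φ).
The central angle between the endpoints is δ = arccos(p₁·p₂) ≈ 1.906 rad (109.2°). The total great-circle distance is δ·R ≈ 1.906 × 3959 ≈ 7545 mi, so the target fraction is f = 4500/7545 ≈ 0.596.
Interpolate at f ≈ 0.596 with slerp weights a = sin((1−f)δ)/sin δ ≈ 0.736, b = sin(fδ)/sin δ ≈ 0.961.
p = a·p₁ + b·p₂ ≈ (0.363, 0.254, 0.896); φ = arcsin(p_z) ≈ 63.67°, λ = atan2(p_y, p_x) ≈ 35.00°.

≈ (63.7°N, 35.0°E)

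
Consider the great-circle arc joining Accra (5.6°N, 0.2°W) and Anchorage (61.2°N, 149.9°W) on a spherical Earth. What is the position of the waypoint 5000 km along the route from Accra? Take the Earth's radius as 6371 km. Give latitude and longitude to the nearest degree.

Write both endpoints as unit vectors p₁, p₂ with components (cos φ cos λ, cos φ sin λ, sin φ).
The central angle between the endpoints is δ = arccos(p₁·p₂) ≈ 1.905 rad (109.2°). The total great-circle distance is δ·R ≈ 1.905 × 6371 ≈ 12140 km, so the target fraction is f = 5000/12140 ≈ 0.412.
Interpolate at f ≈ 0.412 with slerp weights a = sin((1−f)δ)/sin δ ≈ 0.953, b = sin(fδ)/sin δ ≈ 0.748.
p = a·p₁ + b·p₂ ≈ (0.637, -0.184, 0.749); φ = arcsin(p_z) ≈ 48.48°, λ = atan2(p_y, p_x) ≈ -16.12°.

≈ 48°N, 16°W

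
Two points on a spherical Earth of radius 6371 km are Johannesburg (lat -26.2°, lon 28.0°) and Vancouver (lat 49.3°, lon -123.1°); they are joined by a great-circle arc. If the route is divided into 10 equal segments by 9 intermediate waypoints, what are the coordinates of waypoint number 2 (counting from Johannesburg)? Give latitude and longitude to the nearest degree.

Write both endpoints as unit vectors p₁, p₂ with components (cos φ cos λ, cos φ sin λ, sin φ).
The central angle between the endpoints is δ = arccos(p₁·p₂) ≈ 2.581 rad (147.9°).
Interpolate at f = 2/10 with slerp weights a = sin((1−f)δ)/sin δ ≈ 1.656, b = sin(fδ)/sin δ ≈ 0.928.
p = a·p₁ + b·p₂ ≈ (0.981, 0.190, -0.027); φ = arcsin(p_z) ≈ -1.56°, λ = atan2(p_y, p_x) ≈ 10.98°.

≈ lat -2°, lon 11°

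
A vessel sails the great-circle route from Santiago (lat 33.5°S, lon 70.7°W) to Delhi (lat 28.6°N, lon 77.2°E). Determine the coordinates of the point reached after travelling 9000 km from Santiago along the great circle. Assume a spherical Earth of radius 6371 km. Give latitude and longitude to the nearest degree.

Write both endpoints as unit vectors p₁, p₂ with components (cos φ cos λ, cos φ sin λ, sin φ).
The central angle between the endpoints is δ = arccos(p₁·p₂) ≈ 2.656 rad (152.2°). The total great-circle distance is δ·R ≈ 2.656 × 6371 ≈ 16922 km, so the target fraction is f = 9000/16922 ≈ 0.532.
Interpolate at f ≈ 0.532 with slerp weights a = sin((1−f)δ)/sin δ ≈ 2.029, b = sin(fδ)/sin δ ≈ 2.116.
p = a·p₁ + b·p₂ ≈ (0.971, 0.215, -0.107); φ = arcsin(p_z) ≈ -6.14°, λ = atan2(p_y, p_x) ≈ 12.48°.

≈ lat 6°S, lon 12°E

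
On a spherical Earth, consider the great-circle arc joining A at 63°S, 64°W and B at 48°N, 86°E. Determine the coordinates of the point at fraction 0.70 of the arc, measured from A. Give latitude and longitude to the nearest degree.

Write both endpoints as unit vectors p₁, p₂ with components (cos φ cos λ, cos φ sin λ, sin φ).
The central angle between the endpoints is δ = arccos(p₁·p₂) ≈ 2.752 rad (157.7°).
Interpolate at f = 0.70 with slerp weights a = sin((1−f)δ)/sin δ ≈ 1.937, b = sin(fδ)/sin δ ≈ 2.470.
p = a·p₁ + b·p₂ ≈ (0.501, 0.859, 0.110); φ = arcsin(p_z) ≈ 6.30°, λ = atan2(p_y, p_x) ≈ 59.74°.

≈ 6°N, 60°E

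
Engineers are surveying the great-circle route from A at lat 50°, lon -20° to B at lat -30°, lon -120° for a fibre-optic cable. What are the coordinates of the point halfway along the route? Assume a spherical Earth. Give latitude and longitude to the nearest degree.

≈ lat 15°, lon -80°

Convert each endpoint to a unit vector on the sphere (x = cos φ cos λ, y = cos φ sin λ, z = sin φ).
The central angle between the endpoints is δ = arccos(p₁·p₂) ≈ 2.071 rad (118.7°).
Interpolate at f = 1/2 with slerp weights a = sin((1−f)δ)/sin δ ≈ 0.980, b = sin(fδ)/sin δ ≈ 0.980.
p = a·p₁ + b·p₂ ≈ (0.168, -0.951, 0.261); φ = arcsin(p_z) ≈ 15.12°, λ = atan2(p_y, p_x) ≈ -80.00°.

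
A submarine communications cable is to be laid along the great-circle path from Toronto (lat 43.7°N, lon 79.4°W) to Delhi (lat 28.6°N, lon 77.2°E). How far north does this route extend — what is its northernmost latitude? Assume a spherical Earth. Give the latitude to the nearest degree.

The great circle lies in the plane with unit normal n̂ = (p₁ × p₂)/|p₁ × p₂|.
Here n̂_z ≈ +0.260; the vertex latitude is φ_max = arccos|n̂_z| ≈ 74.9°.

≈ 75°N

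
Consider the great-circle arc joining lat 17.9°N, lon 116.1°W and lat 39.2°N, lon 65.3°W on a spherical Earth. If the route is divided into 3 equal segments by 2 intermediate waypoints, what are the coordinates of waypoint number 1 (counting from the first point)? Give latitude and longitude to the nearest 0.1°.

Convert each endpoint to a unit vector on the sphere (x = cos φ cos λ, y = cos φ sin λ, z = sin φ).
The central angle between the endpoints is δ = arccos(p₁·p₂) ≈ 0.850 rad (48.7°).
Interpolate at f = 1/3 with slerp weights a = sin((1−f)δ)/sin δ ≈ 0.714, b = sin(fδ)/sin δ ≈ 0.372.
p = a·p₁ + b·p₂ ≈ (-0.179, -0.873, 0.455); φ = arcsin(p_z) ≈ 27.05°, λ = atan2(p_y, p_x) ≈ -101.57°.

≈ lat 27.0°N, lon 101.6°W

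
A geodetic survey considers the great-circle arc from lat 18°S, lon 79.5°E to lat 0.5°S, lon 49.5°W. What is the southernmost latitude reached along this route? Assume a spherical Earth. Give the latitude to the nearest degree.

The great circle lies in the plane with unit normal n̂ = (p₁ × p₂)/|p₁ × p₂|.
Here n̂_z ≈ -0.920; the vertex latitude is φ_max = arccos|n̂_z| ≈ 23.0°.
Check via Clairaut: cos φ_max = |cos φ₁| · sin C = cos(18.0°)·sin(104.6°) ≈ 0.920, again giving ≈ 23.0°.

≈ 23°S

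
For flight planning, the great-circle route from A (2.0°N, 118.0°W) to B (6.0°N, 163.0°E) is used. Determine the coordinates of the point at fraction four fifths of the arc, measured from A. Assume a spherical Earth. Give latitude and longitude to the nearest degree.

Convert each endpoint to a unit vector on the sphere (x = cos φ cos λ, y = cos φ sin λ, z = sin φ).
The central angle between the endpoints is δ = arccos(p₁·p₂) ≈ 1.376 rad (78.9°).
Interpolate at f = 4/5 with slerp weights a = sin((1−f)δ)/sin δ ≈ 0.277, b = sin(fδ)/sin δ ≈ 0.909.
p = a·p₁ + b·p₂ ≈ (-0.994, 0.020, 0.105); φ = arcsin(p_z) ≈ 6.01°, λ = atan2(p_y, p_x) ≈ 178.86°.

≈ (6°N, 179°E)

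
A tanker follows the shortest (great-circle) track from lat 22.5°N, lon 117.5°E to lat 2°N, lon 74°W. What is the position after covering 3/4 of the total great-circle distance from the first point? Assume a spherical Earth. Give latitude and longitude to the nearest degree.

Write both endpoints as unit vectors p₁, p₂ with components (cos φ cos λ, cos φ sin λ, sin φ).
The central angle between the endpoints is δ = arccos(p₁·p₂) ≈ 2.671 rad (153.1°).
Interpolate at f = 3/4 with slerp weights a = sin((1−f)δ)/sin δ ≈ 1.367, b = sin(fδ)/sin δ ≈ 2.003.
p = a·p₁ + b·p₂ ≈ (-0.031, -0.805, 0.593); φ = arcsin(p_z) ≈ 36.36°, λ = atan2(p_y, p_x) ≈ -92.21°.

≈ lat 36°N, lon 92°W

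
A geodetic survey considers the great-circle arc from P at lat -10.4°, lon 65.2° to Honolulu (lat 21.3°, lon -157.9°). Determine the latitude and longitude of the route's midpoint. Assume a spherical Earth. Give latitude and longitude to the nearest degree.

From cos δ = sin φ₁ sin φ₂ + cos φ₁ cos φ₂ cos Δλ, the central angle is δ ≈ 2.396 rad (137.3°).
Interpolate at f = 1/2 with slerp weights a = sin((1−f)δ)/sin δ ≈ 1.373, b = sin(fδ)/sin δ ≈ 1.373.
p = a·p₁ + b·p₂ ≈ (-0.619, 0.745, 0.251); φ = arcsin(p_z) ≈ 14.53°, λ = atan2(p_y, p_x) ≈ 129.73°.

≈ lat 15°, lon 130°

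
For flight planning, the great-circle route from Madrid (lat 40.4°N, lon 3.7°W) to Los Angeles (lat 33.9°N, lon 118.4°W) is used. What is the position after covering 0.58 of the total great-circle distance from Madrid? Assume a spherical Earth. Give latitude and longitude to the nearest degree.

Convert each endpoint to a unit vector on the sphere (x = cos φ cos λ, y = cos φ sin λ, z = sin φ).
The central angle between the endpoints is δ = arccos(p₁·p₂) ≈ 1.473 rad (84.4°).
Interpolate at f = 0.58 with slerp weights a = sin((1−f)δ)/sin δ ≈ 0.583, b = sin(fδ)/sin δ ≈ 0.758.
p = a·p₁ + b·p₂ ≈ (0.144, -0.582, 0.800); φ = arcsin(p_z) ≈ 53.17°, λ = atan2(p_y, p_x) ≈ -76.13°.

≈ lat 53°N, lon 76°W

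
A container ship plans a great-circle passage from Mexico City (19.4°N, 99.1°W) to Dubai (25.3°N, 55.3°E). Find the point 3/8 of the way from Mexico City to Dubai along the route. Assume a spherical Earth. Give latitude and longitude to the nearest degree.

From cos δ = sin φ₁ sin φ₂ + cos φ₁ cos φ₂ cos Δλ, the central angle is δ ≈ 2.249 rad (128.8°).
Interpolate at f = 3/8 with slerp weights a = sin((1−f)δ)/sin δ ≈ 1.266, b = sin(fδ)/sin δ ≈ 0.959.
p = a·p₁ + b·p₂ ≈ (0.305, -0.467, 0.830); φ = arcsin(p_z) ≈ 56.13°, λ = atan2(p_y, p_x) ≈ -56.88°.

≈ (56°N, 57°W)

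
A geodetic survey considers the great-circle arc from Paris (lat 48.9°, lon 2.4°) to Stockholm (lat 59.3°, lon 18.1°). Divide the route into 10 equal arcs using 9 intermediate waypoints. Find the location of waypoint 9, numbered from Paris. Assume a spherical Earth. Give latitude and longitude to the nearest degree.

Write both endpoints as unit vectors p₁, p₂ with components (cos φ cos λ, cos φ sin λ, sin φ).
The central angle between the endpoints is δ = arccos(p₁·p₂) ≈ 0.241 rad (13.8°).
Interpolate at f = 9/10 with slerp weights a = sin((1−f)δ)/sin δ ≈ 0.101, b = sin(fδ)/sin δ ≈ 0.902.
p = a·p₁ + b·p₂ ≈ (0.504, 0.146, 0.851); φ = arcsin(p_z) ≈ 58.36°, λ = atan2(p_y, p_x) ≈ 16.14°.

≈ lat 58°, lon 16°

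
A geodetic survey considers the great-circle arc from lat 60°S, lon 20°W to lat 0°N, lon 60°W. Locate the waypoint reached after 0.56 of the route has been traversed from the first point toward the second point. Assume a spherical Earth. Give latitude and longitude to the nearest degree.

≈ lat 28°S, lon 49°W

Convert each endpoint to a unit vector on the sphere (x = cos φ cos λ, y = cos φ sin λ, z = sin φ).
The central angle between the endpoints is δ = arccos(p₁·p₂) ≈ 1.178 rad (67.5°).
Interpolate at f = 0.56 with slerp weights a = sin((1−f)δ)/sin δ ≈ 0.536, b = sin(fδ)/sin δ ≈ 0.663.
p = a·p₁ + b·p₂ ≈ (0.584, -0.666, -0.464); φ = arcsin(p_z) ≈ -27.67°, λ = atan2(p_y, p_x) ≈ -48.78°.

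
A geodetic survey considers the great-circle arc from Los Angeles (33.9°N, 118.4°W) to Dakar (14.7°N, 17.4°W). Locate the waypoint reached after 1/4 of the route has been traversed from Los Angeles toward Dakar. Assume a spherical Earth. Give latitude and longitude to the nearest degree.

Write both endpoints as unit vectors p₁, p₂ with components (cos φ cos λ, cos φ sin λ, sin φ).
The central angle between the endpoints is δ = arccos(p₁·p₂) ≈ 1.582 rad (90.7°).
Interpolate at f = 1/4 with slerp weights a = sin((1−f)δ)/sin δ ≈ 0.927, b = sin(fδ)/sin δ ≈ 0.385.
p = a·p₁ + b·p₂ ≈ (-0.010, -0.788, 0.615); φ = arcsin(p_z) ≈ 37.95°, λ = atan2(p_y, p_x) ≈ -90.75°.

≈ 38°N, 91°W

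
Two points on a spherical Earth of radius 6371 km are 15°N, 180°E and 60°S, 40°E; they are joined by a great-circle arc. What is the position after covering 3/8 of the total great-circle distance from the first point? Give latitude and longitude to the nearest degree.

≈ 28°S, 160°E

From cos δ = sin φ₁ sin φ₂ + cos φ₁ cos φ₂ cos Δλ, the central angle is δ ≈ 2.207 rad (126.4°).
Interpolate at f = 3/8 with slerp weights a = sin((1−f)δ)/sin δ ≈ 1.220, b = sin(fδ)/sin δ ≈ 0.915.
p = a·p₁ + b·p₂ ≈ (-0.828, 0.294, -0.477); φ = arcsin(p_z) ≈ -28.48°, λ = atan2(p_y, p_x) ≈ 160.45°.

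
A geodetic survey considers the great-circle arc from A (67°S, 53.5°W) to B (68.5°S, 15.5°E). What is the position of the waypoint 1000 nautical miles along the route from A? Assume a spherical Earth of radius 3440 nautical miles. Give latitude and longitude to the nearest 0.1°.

≈ (71.2°S, 7.0°W)

Convert each endpoint to a unit vector on the sphere (x = cos φ cos λ, y = cos φ sin λ, z = sin φ).
The central angle between the endpoints is δ = arccos(p₁·p₂) ≈ 0.433 rad (24.8°). The total great-circle distance is δ·R ≈ 0.433 × 3440 ≈ 1489 nmi, so the target fraction is f = 1000/1489 ≈ 0.672.
Interpolate at f ≈ 0.672 with slerp weights a = sin((1−f)δ)/sin δ ≈ 0.338, b = sin(fδ)/sin δ ≈ 0.683.
p = a·p₁ + b·p₂ ≈ (0.320, -0.039, -0.947); φ = arcsin(p_z) ≈ -71.20°, λ = atan2(p_y, p_x) ≈ -6.98°.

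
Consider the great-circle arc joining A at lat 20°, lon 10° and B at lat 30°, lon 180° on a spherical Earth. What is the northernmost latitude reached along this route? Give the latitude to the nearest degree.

≈ 80°

The great circle lies in the plane with unit normal n̂ = (p₁ × p₂)/|p₁ × p₂|.
Here n̂_z ≈ +0.182; the vertex latitude is φ_max = arccos|n̂_z| ≈ 79.5°.
Check via Clairaut: cos φ_max = |cos φ₁| · sin C = cos(20.0°)·sin(11.2°) ≈ 0.182, again giving ≈ 79.5°.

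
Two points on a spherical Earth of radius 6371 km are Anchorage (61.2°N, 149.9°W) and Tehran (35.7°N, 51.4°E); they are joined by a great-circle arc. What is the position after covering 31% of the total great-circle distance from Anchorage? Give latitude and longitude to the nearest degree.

From cos δ = sin φ₁ sin φ₂ + cos φ₁ cos φ₂ cos Δλ, the central angle is δ ≈ 1.423 rad (81.6°).
Interpolate at f = 0.31 with slerp weights a = sin((1−f)δ)/sin δ ≈ 0.841, b = sin(fδ)/sin δ ≈ 0.432.
p = a·p₁ + b·p₂ ≈ (-0.132, 0.071, 0.989); φ = arcsin(p_z) ≈ 81.40°, λ = atan2(p_y, p_x) ≈ 151.71°.

≈ 81°N, 152°E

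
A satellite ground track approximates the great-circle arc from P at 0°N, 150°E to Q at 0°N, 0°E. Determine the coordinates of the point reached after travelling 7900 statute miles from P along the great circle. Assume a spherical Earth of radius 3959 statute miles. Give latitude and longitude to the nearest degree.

Convert each endpoint to a unit vector on the sphere (x = cos φ cos λ, y = cos φ sin λ, z = sin φ).
The central angle between the endpoints is δ = arccos(p₁·p₂) ≈ 2.618 rad (150.0°). The total great-circle distance is δ·R ≈ 2.618 × 3959 ≈ 10365 mi, so the target fraction is f = 7900/10365 ≈ 0.762.
Interpolate at f ≈ 0.762 with slerp weights a = sin((1−f)δ)/sin δ ≈ 1.166, b = sin(fδ)/sin δ ≈ 1.822.
p = a·p₁ + b·p₂ ≈ (0.812, 0.583, 0.000); φ = arcsin(p_z) ≈ 0.00°, λ = atan2(p_y, p_x) ≈ 35.67°.

≈ 0°N, 36°E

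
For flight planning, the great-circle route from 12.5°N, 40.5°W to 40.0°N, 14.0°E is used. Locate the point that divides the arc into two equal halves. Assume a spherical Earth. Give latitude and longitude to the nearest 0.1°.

From cos δ = sin φ₁ sin φ₂ + cos φ₁ cos φ₂ cos Δλ, the central angle is δ ≈ 0.960 rad (55.0°).
Interpolate at f = 1/2 with slerp weights a = sin((1−f)δ)/sin δ ≈ 0.564, b = sin(fδ)/sin δ ≈ 0.564.
p = a·p₁ + b·p₂ ≈ (0.837, -0.253, 0.484); φ = arcsin(p_z) ≈ 28.97°, λ = atan2(p_y, p_x) ≈ -16.81°.

≈ 29.0°N, 16.8°W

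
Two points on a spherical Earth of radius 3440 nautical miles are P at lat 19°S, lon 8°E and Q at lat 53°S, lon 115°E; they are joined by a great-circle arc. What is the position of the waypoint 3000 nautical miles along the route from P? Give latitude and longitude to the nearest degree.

≈ lat 53°S, lon 56°E

Write both endpoints as unit vectors p₁, p₂ with components (cos φ cos λ, cos φ sin λ, sin φ).
The central angle between the endpoints is δ = arccos(p₁·p₂) ≈ 1.477 rad (84.6°). The total great-circle distance is δ·R ≈ 1.477 × 3440 ≈ 5081 nmi, so the target fraction is f = 3000/5081 ≈ 0.590.
Interpolate at f ≈ 0.590 with slerp weights a = sin((1−f)δ)/sin δ ≈ 0.571, b = sin(fδ)/sin δ ≈ 0.769.
p = a·p₁ + b·p₂ ≈ (0.339, 0.495, -0.800); φ = arcsin(p_z) ≈ -53.15°, λ = atan2(p_y, p_x) ≈ 55.56°.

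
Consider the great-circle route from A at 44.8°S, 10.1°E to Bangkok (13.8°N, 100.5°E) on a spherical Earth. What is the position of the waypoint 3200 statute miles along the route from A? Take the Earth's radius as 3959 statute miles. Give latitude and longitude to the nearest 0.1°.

≈ 23.6°S, 61.2°E

From cos δ = sin φ₁ sin φ₂ + cos φ₁ cos φ₂ cos Δλ, the central angle is δ ≈ 1.745 rad (100.0°). The total great-circle distance is δ·R ≈ 1.745 × 3959 ≈ 6907 mi, so the target fraction is f = 3200/6907 ≈ 0.463.
Interpolate at f ≈ 0.463 with slerp weights a = sin((1−f)δ)/sin δ ≈ 0.818, b = sin(fδ)/sin δ ≈ 0.734.
p = a·p₁ + b·p₂ ≈ (0.441, 0.803, -0.401); φ = arcsin(p_z) ≈ -23.64°, λ = atan2(p_y, p_x) ≈ 61.20°.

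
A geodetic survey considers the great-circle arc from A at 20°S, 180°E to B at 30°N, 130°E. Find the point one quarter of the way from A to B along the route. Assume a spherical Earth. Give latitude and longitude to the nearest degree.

≈ 7°S, 168°E

The haversine formula gives a central angle δ ≈ 1.211 rad (69.4°) between the endpoints.
Interpolate at f = 1/4 with slerp weights a = sin((1−f)δ)/sin δ ≈ 0.842, b = sin(fδ)/sin δ ≈ 0.319.
p = a·p₁ + b·p₂ ≈ (-0.969, 0.211, -0.129); φ = arcsin(p_z) ≈ -7.40°, λ = atan2(p_y, p_x) ≈ 167.70°.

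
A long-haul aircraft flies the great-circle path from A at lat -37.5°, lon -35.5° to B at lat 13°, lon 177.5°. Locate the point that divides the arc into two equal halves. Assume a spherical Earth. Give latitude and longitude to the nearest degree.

≈ lat -36°, lon -128°

Convert each endpoint to a unit vector on the sphere (x = cos φ cos λ, y = cos φ sin λ, z = sin φ).
The central angle between the endpoints is δ = arccos(p₁·p₂) ≈ 2.474 rad (141.7°).
Interpolate at f = 1/2 with slerp weights a = sin((1−f)δ)/sin δ ≈ 1.526, b = sin(fδ)/sin δ ≈ 1.526.
p = a·p₁ + b·p₂ ≈ (-0.500, -0.638, -0.586); φ = arcsin(p_z) ≈ -35.85°, λ = atan2(p_y, p_x) ≈ -128.07°.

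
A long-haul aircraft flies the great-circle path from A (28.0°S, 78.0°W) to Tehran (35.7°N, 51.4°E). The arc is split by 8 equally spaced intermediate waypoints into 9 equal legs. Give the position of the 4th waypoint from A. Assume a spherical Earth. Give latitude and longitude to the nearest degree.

The haversine formula gives a central angle δ ≈ 2.388 rad (136.8°) between the endpoints.
Interpolate at f = 4/9 with slerp weights a = sin((1−f)δ)/sin δ ≈ 1.418, b = sin(fδ)/sin δ ≈ 1.275.
p = a·p₁ + b·p₂ ≈ (0.906, -0.415, 0.079); φ = arcsin(p_z) ≈ 4.51°, λ = atan2(p_y, p_x) ≈ -24.60°.

≈ (5°N, 25°W)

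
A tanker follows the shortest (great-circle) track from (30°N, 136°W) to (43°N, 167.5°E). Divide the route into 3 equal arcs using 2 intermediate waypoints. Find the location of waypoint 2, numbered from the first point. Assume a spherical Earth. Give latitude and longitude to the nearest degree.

Convert each endpoint to a unit vector on the sphere (x = cos φ cos λ, y = cos φ sin λ, z = sin φ).
The central angle between the endpoints is δ = arccos(p₁·p₂) ≈ 0.809 rad (46.3°).
Interpolate at f = 2/3 with slerp weights a = sin((1−f)δ)/sin δ ≈ 0.368, b = sin(fδ)/sin δ ≈ 0.710.
p = a·p₁ + b·p₂ ≈ (-0.736, -0.109, 0.668); φ = arcsin(p_z) ≈ 41.92°, λ = atan2(p_y, p_x) ≈ -171.57°.

≈ (42°N, 172°W)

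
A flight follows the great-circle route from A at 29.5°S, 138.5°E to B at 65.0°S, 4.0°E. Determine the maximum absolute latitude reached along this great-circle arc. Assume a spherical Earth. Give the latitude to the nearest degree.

≈ 75°S

The great circle lies in the plane with unit normal n̂ = (p₁ × p₂)/|p₁ × p₂|.
Here n̂_z ≈ -0.267; the vertex latitude is φ_max = arccos|n̂_z| ≈ 74.5°.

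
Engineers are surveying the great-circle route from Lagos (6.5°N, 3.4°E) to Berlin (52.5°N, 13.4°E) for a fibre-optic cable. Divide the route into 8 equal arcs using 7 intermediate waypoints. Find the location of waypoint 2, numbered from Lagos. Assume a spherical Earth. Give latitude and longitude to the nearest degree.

≈ 18°N, 5°E

Convert each endpoint to a unit vector on the sphere (x = cos φ cos λ, y = cos φ sin λ, z = sin φ).
The central angle between the endpoints is δ = arccos(p₁·p₂) ≈ 0.816 rad (46.7°).
Interpolate at f = 2/8 with slerp weights a = sin((1−f)δ)/sin δ ≈ 0.789, b = sin(fδ)/sin δ ≈ 0.278.
p = a·p₁ + b·p₂ ≈ (0.947, 0.086, 0.310); φ = arcsin(p_z) ≈ 18.05°, λ = atan2(p_y, p_x) ≈ 5.17°.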